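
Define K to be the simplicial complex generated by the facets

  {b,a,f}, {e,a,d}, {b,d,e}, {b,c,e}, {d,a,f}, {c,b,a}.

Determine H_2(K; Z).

Fix the vertex order a < b < c < d < e < f and write every simplex with vertices in increasing order. Then dim K = 2 and the simplices of K are:

  0-simplices (6): a, b, c, d, e, f
  1-simplices (12): ab, ac, ad, ae, af, bc, bd, be, bf, ce, de, df
  2-simplices (6): abc, abf, ade, adf, bce, bde

Hence C_0 ≅ Z^6, C_1 ≅ Z^12, C_2 ≅ Z^6.

Boundary ∂_1: C_1 → C_0 sends each edge [p,q] (with p < q) to q − p.
This gives a 6×12 integer matrix of rank 5; reducing to Smith normal form yields diagonal entries (1,1,1,1,1).

∂_2: C_2 → C_1 acts by ∂[p,q,r] = [q,r] − [p,r] + [p,q]. For instance
  ∂adf = df − af + ad,
  ∂abf = bf − af + ab.
The resulting 12×6 matrix has rank 6, and its Smith normal form has invariant factors (1,1,1,1,1,1).

Computing H_k = (kernel of ∂_k) / (image of ∂_{k+1}):

  H_2: rank ker ∂_2 − rank ∂_3 = (6 − 6) − 0 = 0, and there is no ∂_3, so H_2 ≅ 0.

H_2 = 0.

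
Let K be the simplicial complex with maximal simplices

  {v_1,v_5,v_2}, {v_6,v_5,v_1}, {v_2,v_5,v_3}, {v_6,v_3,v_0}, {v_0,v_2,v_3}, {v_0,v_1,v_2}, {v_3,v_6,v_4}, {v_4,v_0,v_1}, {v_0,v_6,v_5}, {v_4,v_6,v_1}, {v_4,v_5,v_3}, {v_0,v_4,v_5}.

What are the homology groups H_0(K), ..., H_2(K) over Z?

Fix the vertex order v_0 < v_1 < v_2 < v_3 < v_4 < v_5 < v_6 and write every simplex with vertices in increasing order. Then dim K = 2 and the simplices of K are:

  0-simplices (7): [v_0], [v_1], [v_2], [v_3], [v_4], [v_5], [v_6]
  1-simplices (18): (18 of them)
  2-simplices (12): (12 of them)

Hence C_0 ≅ Z^7, C_1 ≅ Z^18, C_2 ≅ Z^12.

The boundary map ∂_1: C_1 → C_0 sends each edge [p,q] (with p < q) to q − p.
This gives a 7×18 integer matrix of rank 6; reducing to Smith normal form yields diagonal entries (1,1,1,1,1,1).

∂_2: C_2 → C_1 acts by ∂[p,q,r] = [q,r] − [p,r] + [p,q]. For instance
  ∂[v_0,v_2,v_3] = [v_2,v_3] − [v_0,v_3] + [v_0,v_2],
  ∂[v_0,v_1,v_4] = [v_1,v_4] − [v_0,v_4] + [v_0,v_1].
The resulting 18×12 matrix has rank 12, and its Smith normal form has invariant factors (1,1,1,1,1,1,1,1,1,1,1,2).

Now H_k = ker ∂_k / im ∂_{k+1}, so:

  H_0: rank C_0 − rank ∂_1 = 7 − 6 = 1, and the invariant factors of ∂_1 are all 1, so H_0 ≅ Z.
  H_1: rank ker ∂_1 − rank ∂_2 = (18 − 6) − 12 = 0, and ∂_2 has invariant factor 2 > 1, so H_1 ≅ Z/2.
  H_2: rank ker ∂_2 − rank ∂_3 = (12 − 12) − 0 = 0, and there is no ∂_3, so H_2 ≅ 0.

As a check, the Euler characteristic is 7 − 18 + 12 = 1, which agrees with 1 − 0 + 0 = 1.
(K is a triangulation of the real projective plane RP^2.)

H_0 ≅ Z,  H_1 ≅ Z/2,  H_2 = 0.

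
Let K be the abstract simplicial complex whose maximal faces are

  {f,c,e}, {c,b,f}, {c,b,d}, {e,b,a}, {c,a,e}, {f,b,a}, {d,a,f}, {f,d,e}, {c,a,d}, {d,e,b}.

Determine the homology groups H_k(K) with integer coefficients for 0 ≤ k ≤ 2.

H_0 = Z,  H_1 = Z/2,  H_2 = 0.

We work with the vertex ordering a < b < c < d < e < f. The simplices of K, each written with vertices in increasing order, are:

  0-simplices (6): a, b, c, d, e, f
  1-simplices (15): ab, ac, ad, ae, af, bc, bd, be, bf, cd, ce, cf, de, df, ef
  2-simplices (10): abe, abf, acd, ace, adf, bcd, bcf, bde, cef, def

giving chain groups C_0 ≅ Z^6, C_1 ≅ Z^15, C_2 ≅ Z^10.

Boundary ∂_1: C_1 → C_0 maps an edge to its endpoints' difference, ∂[p,q] = q − p.
The resulting 6×15 matrix has rank 5, and its Smith normal form has invariant factors (1,1,1,1,1).

∂_2: C_2 → C_1 sends each 2-simplex [p,q,r] to [q,r] − [p,r] + [p,q]. For instance
  ∂cef = ef − cf + ce,
  ∂adf = df − af + ad.
As a 15×10 matrix over Z this has rank 10, with invariant factors (1,1,1,1,1,1,1,1,1,2).

From H_k ≅ ker(∂_k) / im(∂_{k+1}) we obtain:

  H_0: rank C_0 − rank ∂_1 = 6 − 5 = 1, and the invariant factors of ∂_1 are all 1, so H_0 ≅ Z.
  H_1: rank ker ∂_1 − rank ∂_2 = (15 − 5) − 10 = 0, and ∂_2 has invariant factor 2 > 1, so H_1 ≅ Z/2.
  H_2: rank ker ∂_2 − rank ∂_3 = (10 − 10) − 0 = 0, and there is no ∂_3, so H_2 ≅ 0.

As a check, the Euler characteristic is 6 − 15 + 10 = 1, which agrees with 1 − 0 + 0 = 1.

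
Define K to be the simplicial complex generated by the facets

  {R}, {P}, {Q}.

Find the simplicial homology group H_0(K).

H_0 = Z^3.

K has 3 vertices.
rank ∂_0 = 0, rank ∂_1 = 0 ⇒ b_0 = 3 − 0 − 0 = 3. So H_0 = Z^3.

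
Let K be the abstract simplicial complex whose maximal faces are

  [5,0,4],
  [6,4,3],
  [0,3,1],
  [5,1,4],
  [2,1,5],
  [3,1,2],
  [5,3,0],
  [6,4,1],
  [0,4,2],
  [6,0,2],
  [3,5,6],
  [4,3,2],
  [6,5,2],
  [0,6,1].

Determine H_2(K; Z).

Order the vertices as 0 < 1 < 2 < 3 < 4 < 5 < 6. Listing each simplex with vertices in this order, K has dimension 2 with simplices:

  0-simplices (7): [0], [1], [2], [3], [4], [5], [6]
  1-simplices (21): [0,1], [0,2], [0,3], [0,4], [0,5], [0,6], [1,2], [1,3], [1,4], [1,5], [1,6], [2,3], [2,4], [2,5], [2,6], [3,4], [3,5], [3,6], [4,5], [4,6], [5,6]
  2-simplices (14): [0,1,3], [0,1,6], [0,2,4], [0,2,6], [0,3,5], [0,4,5], [1,2,3], [1,2,5], [1,4,5], [1,4,6], [2,3,4], [2,5,6], [3,4,6], [3,5,6]

giving chain groups C_0 ≅ Z^7, C_1 ≅ Z^21, C_2 ≅ Z^14.

∂_1: C_1 → C_0 sends each edge [p,q] (with p < q) to q − p.
This gives a 7×21 integer matrix of rank 6; reducing to Smith normal form yields diagonal entries (1,1,1,1,1,1).

Boundary ∂_2: C_2 → C_1 maps a triangle to the signed sum of its edges. For instance
  ∂[0,4,5] = [4,5] − [0,5] + [0,4],
  ∂[0,3,5] = [3,5] − [0,5] + [0,3].
This gives a 21×14 integer matrix of rank 13; reducing to Smith normal form yields diagonal entries (1,1,1,1,1,1,1,1,1,1,1,1,1).

Reading off H_k = ker ∂_k / im ∂_{k+1}:

  H_2: rank ker ∂_2 − rank ∂_3 = (14 − 13) − 0 = 1, and there is no ∂_3, so H_2 ≅ Z.

(K is a triangulation of the torus T^2.)

H_2 ≅ Z.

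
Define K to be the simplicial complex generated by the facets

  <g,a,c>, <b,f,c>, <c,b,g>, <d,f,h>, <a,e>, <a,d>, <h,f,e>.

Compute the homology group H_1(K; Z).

H_1 = Z^2.

Fix the vertex order a < b < c < d < e < f < g < h and write every simplex with vertices in increasing order. Then dim K = 2 and the simplices of K are:

  0-simplices (8): a, b, c, d, e, f, g, h
  1-simplices (14): ac, ad, ae, ag, bc, bf, bg, cf, cg, df, dh, ef, eh, fh
  2-simplices (5): acg, bcf, bcg, dfh, efh

so the chain groups are C_0 ≅ Z^8, C_1 ≅ Z^14, C_2 ≅ Z^5.

Boundary ∂_1: C_1 → C_0 maps an edge to its endpoints' difference, ∂[p,q] = q − p. For instance
  ∂ac = c − a.
The resulting 8×14 matrix has rank 7, and its Smith normal form has invariant factors (1,1,1,1,1,1,1).

∂_2: C_2 → C_1 acts by ∂[p,q,r] = [q,r] − [p,r] + [p,q]. For instance
  ∂efh = fh − eh + ef,
  ∂dfh = fh − dh + df.
As a 14×5 matrix over Z this has rank 5, with invariant factors (1,1,1,1,1).

Reading off H_k = ker ∂_k / im ∂_{k+1}:

  H_1: rank ker ∂_1 − rank ∂_2 = (14 − 7) − 5 = 2, and the invariant factors of ∂_2 are all 1, so H_1 ≅ Z^2.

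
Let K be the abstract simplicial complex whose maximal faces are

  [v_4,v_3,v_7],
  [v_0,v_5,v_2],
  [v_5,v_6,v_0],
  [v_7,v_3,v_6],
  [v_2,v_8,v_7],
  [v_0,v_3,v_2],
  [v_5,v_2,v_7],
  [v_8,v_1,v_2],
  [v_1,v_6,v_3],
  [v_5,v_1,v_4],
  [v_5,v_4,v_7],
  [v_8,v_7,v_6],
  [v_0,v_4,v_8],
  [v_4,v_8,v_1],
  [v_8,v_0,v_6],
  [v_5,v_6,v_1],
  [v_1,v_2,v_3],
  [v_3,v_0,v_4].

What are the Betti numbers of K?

b_0 = 1, b_1 = 2, b_2 = 1.

We work with the vertex ordering v_0 < v_1 < v_2 < v_3 < v_4 < v_5 < v_6 < v_7 < v_8. The simplices of K, each written with vertices in increasing order, are:

  0-simplices (9): [v_0], [v_1], [v_2], [v_3], [v_4], [v_5], [v_6], [v_7], [v_8]
  1-simplices (27): (27 of them)
  2-simplices (18): (18 of them)

giving chain groups C_0 ≅ Z^9, C_1 ≅ Z^27, C_2 ≅ Z^18.

∂_1: C_1 → C_0 maps an edge to its endpoints' difference, ∂[p,q] = q − p.
The resulting 9×27 matrix has rank 8, and its Smith normal form has invariant factors (1,1,1,1,1,1,1,1).

Boundary ∂_2: C_2 → C_1 maps a triangle to the signed sum of its edges. For instance
  ∂[v_0,v_6,v_8] = [v_6,v_8] − [v_0,v_8] + [v_0,v_6],
  ∂[v_4,v_5,v_7] = [v_5,v_7] − [v_4,v_7] + [v_4,v_5].
The resulting 27×18 matrix has rank 17, and its Smith normal form has invariant factors (1,1,1,1,1,1,1,1,1,1,1,1,1,1,1,1,1).

Computing H_k = (kernel of ∂_k) / (image of ∂_{k+1}):

  H_0: rank C_0 − rank ∂_1 = 9 − 8 = 1, and the invariant factors of ∂_1 are all 1, so H_0 = Z.
  H_1: rank ker ∂_1 − rank ∂_2 = (27 − 8) − 17 = 2, and the invariant factors of ∂_2 are all 1, so H_1 = Z^2.
  H_2: rank ker ∂_2 − rank ∂_3 = (18 − 17) − 0 = 1, and there is no ∂_3, so H_2 = Z.

As a check, the Euler characteristic is 9 − 27 + 18 = 0, which agrees with 1 − 2 + 1 = 0.
(K is a triangulation of the torus T^2.)

Hence the Betti numbers are b_0 = 1, b_1 = 2, b_2 = 1.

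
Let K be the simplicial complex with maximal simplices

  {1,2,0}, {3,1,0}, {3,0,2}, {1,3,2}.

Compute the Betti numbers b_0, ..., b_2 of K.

Fix the vertex order 0 < 1 < 2 < 3 and write every simplex with vertices in increasing order. Then dim K = 2 and the simplices of K are:

  0-simplices (4): [0], [1], [2], [3]
  1-simplices (6): [0,1], [0,2], [0,3], [1,2], [1,3], [2,3]
  2-simplices (4): [0,1,2], [0,1,3], [0,2,3], [1,2,3]

giving chain groups C_0 ≅ Z^4, C_1 ≅ Z^6, C_2 ≅ Z^4.

∂_1: C_1 → C_0 is given by ∂[p,q] = [q] − [p].
The resulting 4×6 matrix has rank 3, and its Smith normal form has invariant factors (1,1,1).

The boundary map ∂_2: C_2 → C_1 acts by ∂[p,q,r] = [q,r] − [p,r] + [p,q]. For instance
  ∂[0,1,3] = [1,3] − [0,3] + [0,1],
  ∂[1,2,3] = [2,3] − [1,3] + [1,2].
The 6×4 boundary matrix has rank 3 and Smith normal form diag(1,1,1).

Computing H_k = (kernel of ∂_k) / (image of ∂_{k+1}):

  H_0: rank C_0 − rank ∂_1 = 4 − 3 = 1, and the invariant factors of ∂_1 are all 1, so H_0 ≅ Z.
  H_1: rank ker ∂_1 − rank ∂_2 = (6 − 3) − 3 = 0, and the invariant factors of ∂_2 are all 1, so H_1 ≅ 0.
  H_2: rank ker ∂_2 − rank ∂_3 = (4 − 3) − 0 = 1, and there is no ∂_3, so H_2 ≅ Z.

As a check, the Euler characteristic is 4 − 6 + 4 = 2, which agrees with 1 − 0 + 1 = 2.
(K is a triangulation of the 2-sphere S^2.)

Hence the Betti numbers are b_0 = 1, b_1 = 0, b_2 = 1.

b_0 = 1, b_1 = 0, b_2 = 1.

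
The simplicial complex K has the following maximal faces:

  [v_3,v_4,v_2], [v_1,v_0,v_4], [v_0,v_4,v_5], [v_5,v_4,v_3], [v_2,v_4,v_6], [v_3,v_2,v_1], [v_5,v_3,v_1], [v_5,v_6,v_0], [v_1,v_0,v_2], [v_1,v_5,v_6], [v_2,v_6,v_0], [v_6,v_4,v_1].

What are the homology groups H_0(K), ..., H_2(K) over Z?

H_0 ≅ Z,  H_1 ≅ Z/2Z,  H_2 = 0.

We work with the vertex ordering v_0 < v_1 < v_2 < v_3 < v_4 < v_5 < v_6. The simplices of K, each written with vertices in increasing order, are:

  0-simplices (7): [v_0], [v_1], [v_2], [v_3], [v_4], [v_5], [v_6]
  1-simplices (18): (18 of them)
  2-simplices (12): (12 of them)

so the chain groups are C_0 ≅ Z^7, C_1 ≅ Z^18, C_2 ≅ Z^12.

The boundary map ∂_1: C_1 → C_0 maps an edge to its endpoints' difference, ∂[p,q] = q − p. For instance
  ∂[v_0,v_1] = [v_1] − [v_0].
As a 7×18 matrix over Z this has rank 6, with invariant factors (1,1,1,1,1,1).

The boundary map ∂_2: C_2 → C_1 acts by ∂[p,q,r] = [q,r] − [p,r] + [p,q]. For instance
  ∂[v_2,v_4,v_6] = [v_4,v_6] − [v_2,v_6] + [v_2,v_4],
  ∂[v_1,v_3,v_5] = [v_3,v_5] − [v_1,v_5] + [v_1,v_3].
As a 18×12 matrix over Z this has rank 12, with invariant factors (1,1,1,1,1,1,1,1,1,1,1,2).

Computing H_k = (kernel of ∂_k) / (image of ∂_{k+1}):

  H_0: rank C_0 − rank ∂_1 = 7 − 6 = 1, and the invariant factors of ∂_1 are all 1, so H_0 ≅ Z.
  H_1: rank ker ∂_1 − rank ∂_2 = (18 − 6) − 12 = 0, and ∂_2 has invariant factor 2 > 1, so H_1 ≅ Z/2Z.
  H_2: rank ker ∂_2 − rank ∂_3 = (12 − 12) − 0 = 0, and there is no ∂_3, so H_2 ≅ 0.

As a check, the Euler characteristic is 7 − 18 + 12 = 1, which agrees with 1 − 0 + 0 = 1.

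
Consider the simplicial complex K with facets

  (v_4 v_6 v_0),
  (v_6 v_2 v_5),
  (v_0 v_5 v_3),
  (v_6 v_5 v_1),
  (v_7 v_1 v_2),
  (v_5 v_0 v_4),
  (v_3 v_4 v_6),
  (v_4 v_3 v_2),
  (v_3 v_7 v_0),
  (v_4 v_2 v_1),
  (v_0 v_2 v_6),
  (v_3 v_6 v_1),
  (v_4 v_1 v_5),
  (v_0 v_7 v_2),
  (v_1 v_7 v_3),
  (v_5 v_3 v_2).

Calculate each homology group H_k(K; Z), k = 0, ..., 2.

K has 8 vertices, 24 edges, 16 triangles.
rank ∂_0 = 0, rank ∂_1 = 7 ⇒ b_0 = 8 − 0 − 7 = 1; all invariant factors of ∂_1 are 1 so no torsion. So H_0 ≅ Z.
rank ∂_1 = 7, rank ∂_2 = 15 ⇒ b_1 = 24 − 7 − 15 = 2; all invariant factors of ∂_2 are 1 so no torsion. So H_1 ≅ Z^2.
rank ∂_2 = 15, rank ∂_3 = 0 ⇒ b_2 = 16 − 15 − 0 = 1. So H_2 ≅ Z.

H_0 = Z,  H_1 = Z^2,  H_2 = Z.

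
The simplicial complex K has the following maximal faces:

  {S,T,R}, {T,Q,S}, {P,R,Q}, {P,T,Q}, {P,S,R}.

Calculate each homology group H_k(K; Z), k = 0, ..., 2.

H_0 ≅ Z,  H_1 ≅ Z,  H_2 = 0.

Order the vertices as P < Q < R < S < T. Listing each simplex with vertices in this order, K has dimension 2 with simplices:

  0-simplices (5): P, Q, R, S, T
  1-simplices (10): PQ, PR, PS, PT, QR, QS, QT, RS, RT, ST
  2-simplices (5): PQR, PQT, PRS, QST, RST

giving chain groups C_0 ≅ Z^5, C_1 ≅ Z^10, C_2 ≅ Z^5.

The boundary map ∂_1: C_1 → C_0 maps an edge to its endpoints' difference, ∂[p,q] = q − p. For instance
  ∂QS = S − Q.
This gives a 5×10 integer matrix of rank 4; reducing to Smith normal form yields diagonal entries (1,1,1,1).

∂_2: C_2 → C_1 maps a triangle to the signed sum of its edges. For instance
  ∂PRS = RS − PS + PR,
  ∂RST = ST − RT + RS.
The resulting 10×5 matrix has rank 5, and its Smith normal form has invariant factors (1,1,1,1,1).

Reading off H_k = ker ∂_k / im ∂_{k+1}:

  H_0: rank C_0 − rank ∂_1 = 5 − 4 = 1, and the invariant factors of ∂_1 are all 1, so H_0 ≅ Z.
  H_1: rank ker ∂_1 − rank ∂_2 = (10 − 4) − 5 = 1, and the invariant factors of ∂_2 are all 1, so H_1 ≅ Z.
  H_2: rank ker ∂_2 − rank ∂_3 = (5 − 5) − 0 = 0, and there is no ∂_3, so H_2 ≅ 0.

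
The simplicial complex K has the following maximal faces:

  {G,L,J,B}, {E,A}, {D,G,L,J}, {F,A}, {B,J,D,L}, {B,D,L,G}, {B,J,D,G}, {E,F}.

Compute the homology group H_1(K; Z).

H_1 = Z.

Fix the vertex order A < B < D < E < F < G < J < L and write every simplex with vertices in increasing order. Then dim K = 3 and the simplices of K are:

  0-simplices (8): A, B, D, E, F, G, J, L
  1-simplices (13): AE, AF, BD, BG, BJ, BL, DG, DJ, DL, EF, GJ, GL, JL
  2-simplices (10): BDG, BDJ, BDL, BGJ, BGL, BJL, DGJ, DGL, DJL, GJL
  3-simplices (5): BDGJ, BDGL, BDJL, BGJL, DGJL

Hence C_0 ≅ Z^8, C_1 ≅ Z^13, C_2 ≅ Z^10, C_3 ≅ Z^5.

Boundary ∂_1: C_1 → C_0 maps an edge to its endpoints' difference, ∂[p,q] = q − p. For instance
  ∂EF = F − E.
This gives a 8×13 integer matrix of rank 6; reducing to Smith normal form yields diagonal entries (1,1,1,1,1,1).

Boundary ∂_2: C_2 → C_1 maps a triangle to the signed sum of its edges. For instance
  ∂DJL = JL − DL + DJ,
  ∂BDG = DG − BG + BD.
This gives a 13×10 integer matrix of rank 6; reducing to Smith normal form yields diagonal entries (1,1,1,1,1,1).

The boundary map ∂_3: C_3 → C_2 sends each 3-simplex σ to the alternating sum Σ_i (−1)^i (σ with its i-th vertex removed). For instance
  ∂BDGJ = DGJ − BGJ + BDJ − BDG,
  ∂BGJL = GJL − BJL + BGL − BGJ.
As a 10×5 matrix over Z this has rank 4, with invariant factors (1,1,1,1).

Computing H_k = (kernel of ∂_k) / (image of ∂_{k+1}):

  H_1: rank ker ∂_1 − rank ∂_2 = (13 − 6) − 6 = 1, and the invariant factors of ∂_2 are all 1, so H_1 ≅ Z.

(K is a triangulation of the disjoint union of the circle S^1 and the 3-sphere S^3.)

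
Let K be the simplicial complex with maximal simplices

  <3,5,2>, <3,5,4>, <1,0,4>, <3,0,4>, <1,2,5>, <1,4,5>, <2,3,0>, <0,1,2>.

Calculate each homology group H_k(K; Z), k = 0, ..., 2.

We work with the vertex ordering 0 < 1 < 2 < 3 < 4 < 5. The simplices of K, each written with vertices in increasing order, are:

  0-simplices (6): [0], [1], [2], [3], [4], [5]
  1-simplices (12): [0,1], [0,2], [0,3], [0,4], [1,2], [1,4], [1,5], [2,3], [2,5], [3,4], [3,5], [4,5]
  2-simplices (8): [0,1,2], [0,1,4], [0,2,3], [0,3,4], [1,2,5], [1,4,5], [2,3,5], [3,4,5]

Hence C_0 ≅ Z^6, C_1 ≅ Z^12, C_2 ≅ Z^8.

∂_1: C_1 → C_0 is given by ∂[p,q] = [q] − [p].
As a 6×12 matrix over Z this has rank 5, with invariant factors (1,1,1,1,1).

The boundary map ∂_2: C_2 → C_1 maps a triangle to the signed sum of its edges. For instance
  ∂[1,2,5] = [2,5] − [1,5] + [1,2],
  ∂[0,3,4] = [3,4] − [0,4] + [0,3].
As a 12×8 matrix over Z this has rank 7, with invariant factors (1,1,1,1,1,1,1).

From H_k ≅ ker(∂_k) / im(∂_{k+1}) we obtain:

  H_0: rank C_0 − rank ∂_1 = 6 − 5 = 1, and the invariant factors of ∂_1 are all 1, so H_0 ≅ Z.
  H_1: rank ker ∂_1 − rank ∂_2 = (12 − 5) − 7 = 0, and the invariant factors of ∂_2 are all 1, so H_1 ≅ 0.
  H_2: rank ker ∂_2 − rank ∂_3 = (8 − 7) − 0 = 1, and there is no ∂_3, so H_2 ≅ Z.

H_0 = Z,  H_1 = 0,  H_2 = Z.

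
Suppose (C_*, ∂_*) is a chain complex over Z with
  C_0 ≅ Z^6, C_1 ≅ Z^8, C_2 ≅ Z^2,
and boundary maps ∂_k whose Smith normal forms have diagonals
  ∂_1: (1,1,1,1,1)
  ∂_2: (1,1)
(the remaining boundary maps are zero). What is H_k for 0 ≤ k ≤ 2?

H_0 ≅ Z,  H_1 ≅ Z,  H_2 = 0.

H_0: b_0 = 6 − 0 − 5 = 1; torsion from ∂_1 factors > 1: none. So H_0 ≅ Z.
H_1: b_1 = 8 − 5 − 2 = 1; torsion from ∂_2 factors > 1: none. So H_1 ≅ Z.
H_2: b_2 = 2 − 2 − 0 = 0; torsion from ∂_3 factors > 1: none. So H_2 ≅ 0.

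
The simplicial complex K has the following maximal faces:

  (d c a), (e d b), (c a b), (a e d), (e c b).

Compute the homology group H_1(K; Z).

H_1 = Z.

Fix the vertex order a < b < c < d < e and write every simplex with vertices in increasing order. Then dim K = 2 and the simplices of K are:

  0-simplices (5): a, b, c, d, e
  1-simplices (10): ab, ac, ad, ae, bc, bd, be, cd, ce, de
  2-simplices (5): abc, acd, ade, bce, bde

giving chain groups C_0 ≅ Z^5, C_1 ≅ Z^10, C_2 ≅ Z^5.

Boundary ∂_1: C_1 → C_0 maps an edge to its endpoints' difference, ∂[p,q] = q − p.
The 5×10 boundary matrix has rank 4 and Smith normal form diag(1,1,1,1).

∂_2: C_2 → C_1 acts by ∂[p,q,r] = [q,r] − [p,r] + [p,q]. For instance
  ∂bde = de − be + bd,
  ∂acd = cd − ad + ac.
This gives a 10×5 integer matrix of rank 5; reducing to Smith normal form yields diagonal entries (1,1,1,1,1).

From H_k ≅ ker(∂_k) / im(∂_{k+1}) we obtain:

  H_1: rank ker ∂_1 − rank ∂_2 = (10 − 4) − 5 = 1, and the invariant factors of ∂_2 are all 1, so H_1 ≅ Z.

(K is a triangulation of the Möbius band.)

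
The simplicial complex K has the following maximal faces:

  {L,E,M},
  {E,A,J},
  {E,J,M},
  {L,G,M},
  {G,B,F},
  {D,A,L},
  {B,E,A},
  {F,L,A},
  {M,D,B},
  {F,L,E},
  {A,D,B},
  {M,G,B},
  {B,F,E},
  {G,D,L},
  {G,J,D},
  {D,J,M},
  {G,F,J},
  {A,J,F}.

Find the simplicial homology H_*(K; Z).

Order the vertices as A < B < D < E < F < G < J < L < M. Listing each simplex with vertices in this order, K has dimension 2 with simplices:

  0-simplices (9): A, B, D, E, F, G, J, L, M
  1-simplices (27): AB, AD, AE, AF, AJ, AL, BD, BE, BF, BG, BM, DG, DJ, DL, DM, EF, EJ, EL, EM, FG, FJ, FL, GJ, GL, GM, JM, LM
  2-simplices (18): ABD, ABE, ADL, AEJ, AFJ, AFL, BDM, BEF, BFG, BGM, DGJ, DGL, DJM, EFL, EJM, ELM, FGJ, GLM

so the chain groups are C_0 ≅ Z^9, C_1 ≅ Z^27, C_2 ≅ Z^18.

∂_1: C_1 → C_0 maps an edge to its endpoints' difference, ∂[p,q] = q − p.
The 9×27 boundary matrix has rank 8 and Smith normal form diag(1,1,1,1,1,1,1,1).

∂_2: C_2 → C_1 maps a triangle to the signed sum of its edges. For instance
  ∂ABE = BE − AE + AB,
  ∂EFL = FL − EL + EF.
The resulting 27×18 matrix has rank 18, and its Smith normal form has invariant factors (1,1,1,1,1,1,1,1,1,1,1,1,1,1,1,1,1,2).

Computing H_k = (kernel of ∂_k) / (image of ∂_{k+1}):

  H_0: rank C_0 − rank ∂_1 = 9 − 8 = 1, and the invariant factors of ∂_1 are all 1, so H_0 = Z.
  H_1: rank ker ∂_1 − rank ∂_2 = (27 − 8) − 18 = 1, and ∂_2 has invariant factor 2 > 1, so H_1 = Z × Z/2.
  H_2: rank ker ∂_2 − rank ∂_3 = (18 − 18) − 0 = 0, and there is no ∂_3, so H_2 = 0.

(K is a triangulation of the Klein bottle.)

H_0 = Z,  H_1 = Z × Z/2,  H_2 = 0.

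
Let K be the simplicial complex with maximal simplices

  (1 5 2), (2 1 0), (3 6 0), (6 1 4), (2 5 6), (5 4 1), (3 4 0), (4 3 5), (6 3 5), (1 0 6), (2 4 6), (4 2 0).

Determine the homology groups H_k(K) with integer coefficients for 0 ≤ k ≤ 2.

H_0 ≅ Z,  H_1 ≅ Z/2Z,  H_2 = 0.

Take the total order 0 < 1 < 2 < 3 < 4 < 5 < 6 on the vertex set. Then K (dimension 2) consists of the simplices:

  0-simplices (7): [0], [1], [2], [3], [4], [5], [6]
  1-simplices (18): [0,1], [0,2], [0,3], [0,4], [0,6], [1,2], [1,4], [1,5], [1,6], [2,4], [2,5], [2,6], [3,4], [3,5], [3,6], [4,5], [4,6], [5,6]
  2-simplices (12): [0,1,2], [0,1,6], [0,2,4], [0,3,4], [0,3,6], [1,2,5], [1,4,5], [1,4,6], [2,4,6], [2,5,6], [3,4,5], [3,5,6]

so the chain groups are C_0 ≅ Z^7, C_1 ≅ Z^18, C_2 ≅ Z^12.

The boundary map ∂_1: C_1 → C_0 maps an edge to its endpoints' difference, ∂[p,q] = q − p.
The resulting 7×18 matrix has rank 6, and its Smith normal form has invariant factors (1,1,1,1,1,1).

Boundary ∂_2: C_2 → C_1 maps a triangle to the signed sum of its edges. For instance
  ∂[1,4,5] = [4,5] − [1,5] + [1,4],
  ∂[2,5,6] = [5,6] − [2,6] + [2,5].
This gives a 18×12 integer matrix of rank 12; reducing to Smith normal form yields diagonal entries (1,1,1,1,1,1,1,1,1,1,1,2).

From H_k ≅ ker(∂_k) / im(∂_{k+1}) we obtain:

  H_0: rank C_0 − rank ∂_1 = 7 − 6 = 1, and the invariant factors of ∂_1 are all 1, so H_0 ≅ Z.
  H_1: rank ker ∂_1 − rank ∂_2 = (18 − 6) − 12 = 0, and ∂_2 has invariant factor 2 > 1, so H_1 ≅ Z/2Z.
  H_2: rank ker ∂_2 − rank ∂_3 = (12 − 12) − 0 = 0, and there is no ∂_3, so H_2 ≅ 0.

As a check, the Euler characteristic is 7 − 18 + 12 = 1, which agrees with 1 − 0 + 0 = 1.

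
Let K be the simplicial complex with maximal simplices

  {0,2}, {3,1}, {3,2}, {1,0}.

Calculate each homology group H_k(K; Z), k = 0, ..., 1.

H_0 ≅ Z,  H_1 ≅ Z.

K has 4 vertices, 4 edges.
rank ∂_0 = 0, rank ∂_1 = 3 ⇒ b_0 = 4 − 0 − 3 = 1; all invariant factors of ∂_1 are 1 so no torsion. So H_0 = Z.
rank ∂_1 = 3, rank ∂_2 = 0 ⇒ b_1 = 4 − 3 − 0 = 1. So H_1 = Z.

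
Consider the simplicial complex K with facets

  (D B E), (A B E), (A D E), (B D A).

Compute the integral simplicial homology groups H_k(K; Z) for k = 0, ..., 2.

H_0 = Z,  H_1 = 0,  H_2 = Z.

Take the total order A < B < D < E on the vertex set. Then K (dimension 2) consists of the simplices:

  0-simplices (4): A, B, D, E
  1-simplices (6): AB, AD, AE, BD, BE, DE
  2-simplices (4): ABD, ABE, ADE, BDE

giving chain groups C_0 ≅ Z^4, C_1 ≅ Z^6, C_2 ≅ Z^4.

∂_1: C_1 → C_0 maps an edge to its endpoints' difference, ∂[p,q] = q − p.
The 4×6 boundary matrix has rank 3 and Smith normal form diag(1,1,1).

∂_2: C_2 → C_1 maps a triangle to the signed sum of its edges. For instance
  ∂BDE = DE − BE + BD,
  ∂ADE = DE − AE + AD.
This gives a 6×4 integer matrix of rank 3; reducing to Smith normal form yields diagonal entries (1,1,1).

Reading off H_k = ker ∂_k / im ∂_{k+1}:

  H_0: rank C_0 − rank ∂_1 = 4 − 3 = 1, and the invariant factors of ∂_1 are all 1, so H_0 ≅ Z.
  H_1: rank ker ∂_1 − rank ∂_2 = (6 − 3) − 3 = 0, and the invariant factors of ∂_2 are all 1, so H_1 ≅ 0.
  H_2: rank ker ∂_2 − rank ∂_3 = (4 − 3) − 0 = 1, and there is no ∂_3, so H_2 ≅ Z.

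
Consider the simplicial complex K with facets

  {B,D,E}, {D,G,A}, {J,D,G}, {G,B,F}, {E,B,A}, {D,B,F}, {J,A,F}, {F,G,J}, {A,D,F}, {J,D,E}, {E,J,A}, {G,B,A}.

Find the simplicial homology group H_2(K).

We work with the vertex ordering A < B < D < E < F < G < J. The simplices of K, each written with vertices in increasing order, are:

  0-simplices (7): A, B, D, E, F, G, J
  1-simplices (18): AB, AD, AE, AF, AG, AJ, BD, BE, BF, BG, DE, DF, DG, DJ, EJ, FG, FJ, GJ
  2-simplices (12): ABE, ABG, ADF, ADG, AEJ, AFJ, BDE, BDF, BFG, DEJ, DGJ, FGJ

Hence C_0 ≅ Z^7, C_1 ≅ Z^18, C_2 ≅ Z^12.

Boundary ∂_1: C_1 → C_0 sends each edge [p,q] (with p < q) to q − p. For instance
  ∂AG = G − A.
The resulting 7×18 matrix has rank 6, and its Smith normal form has invariant factors (1,1,1,1,1,1).

The boundary map ∂_2: C_2 → C_1 sends each 2-simplex [p,q,r] to [q,r] − [p,r] + [p,q]. For instance
  ∂ADG = DG − AG + AD,
  ∂BFG = FG − BG + BF.
The 18×12 boundary matrix has rank 12 and Smith normal form diag(1,1,1,1,1,1,1,1,1,1,1,2).

Now H_k = ker ∂_k / im ∂_{k+1}, so:

  H_2: rank ker ∂_2 − rank ∂_3 = (12 − 12) − 0 = 0, and there is no ∂_3, so H_2 = 0.

(K is a triangulation of the real projective plane RP^2.)

H_2 ≅ 0.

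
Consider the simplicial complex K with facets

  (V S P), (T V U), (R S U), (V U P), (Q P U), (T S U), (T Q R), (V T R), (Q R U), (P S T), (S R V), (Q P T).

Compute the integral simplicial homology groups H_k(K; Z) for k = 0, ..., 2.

We work with the vertex ordering P < Q < R < S < T < U < V. The simplices of K, each written with vertices in increasing order, are:

  0-simplices (7): P, Q, R, S, T, U, V
  1-simplices (18): PQ, PS, PT, PU, PV, QR, QT, QU, RS, RT, RU, RV, ST, SU, SV, TU, TV, UV
  2-simplices (12): PQT, PQU, PST, PSV, PUV, QRT, QRU, RSU, RSV, RTV, STU, TUV

so the chain groups are C_0 ≅ Z^7, C_1 ≅ Z^18, C_2 ≅ Z^12.

The boundary map ∂_1: C_1 → C_0 sends each edge [p,q] (with p < q) to q − p.
As a 7×18 matrix over Z this has rank 6, with invariant factors (1,1,1,1,1,1).

The boundary map ∂_2: C_2 → C_1 acts by ∂[p,q,r] = [q,r] − [p,r] + [p,q]. For instance
  ∂PUV = UV − PV + PU,
  ∂PSV = SV − PV + PS.
The resulting 18×12 matrix has rank 12, and its Smith normal form has invariant factors (1,1,1,1,1,1,1,1,1,1,1,2).

From H_k ≅ ker(∂_k) / im(∂_{k+1}) we obtain:

  H_0: rank C_0 − rank ∂_1 = 7 − 6 = 1, and the invariant factors of ∂_1 are all 1, so H_0 ≅ Z.
  H_1: rank ker ∂_1 − rank ∂_2 = (18 − 6) − 12 = 0, and ∂_2 has invariant factor 2 > 1, so H_1 ≅ Z/2.
  H_2: rank ker ∂_2 − rank ∂_3 = (12 − 12) − 0 = 0, and there is no ∂_3, so H_2 ≅ 0.

(K is a triangulation of the real projective plane RP^2.)

H_0 = Z,  H_1 = Z/2,  H_2 = 0.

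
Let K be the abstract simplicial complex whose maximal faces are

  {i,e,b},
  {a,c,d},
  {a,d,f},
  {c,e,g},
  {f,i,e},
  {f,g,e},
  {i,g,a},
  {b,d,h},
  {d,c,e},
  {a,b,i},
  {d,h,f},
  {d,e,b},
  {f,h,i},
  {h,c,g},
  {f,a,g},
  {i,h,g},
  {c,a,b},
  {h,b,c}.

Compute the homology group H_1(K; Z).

H_1 ≅ Z × Z/2.

We work with the vertex ordering a < b < c < d < e < f < g < h < i. The simplices of K, each written with vertices in increasing order, are:

  0-simplices (9): a, b, c, d, e, f, g, h, i
  1-simplices (27): ab, ac, ad, af, ag, ai, bc, bd, be, bh, bi, cd, ce, cg, ch, de, df, dh, ef, eg, ei, fg, fh, fi, gh, gi, hi
  2-simplices (18): abc, abi, acd, adf, afg, agi, bch, bde, bdh, bei, cde, ceg, cgh, dfh, efg, efi, fhi, ghi

Hence C_0 ≅ Z^9, C_1 ≅ Z^27, C_2 ≅ Z^18.

The boundary map ∂_1: C_1 → C_0 is given by ∂[p,q] = [q] − [p]. For instance
  ∂af = f − a.
As a 9×27 matrix over Z this has rank 8, with invariant factors (1,1,1,1,1,1,1,1).

∂_2: C_2 → C_1 acts by ∂[p,q,r] = [q,r] − [p,r] + [p,q]. For instance
  ∂bde = de − be + bd,
  ∂efi = fi − ei + ef.
This gives a 27×18 integer matrix of rank 18; reducing to Smith normal form yields diagonal entries (1,1,1,1,1,1,1,1,1,1,1,1,1,1,1,1,1,2).

Reading off H_k = ker ∂_k / im ∂_{k+1}:

  H_1: rank ker ∂_1 − rank ∂_2 = (27 − 8) − 18 = 1, and ∂_2 has invariant factor 2 > 1, so H_1 = Z × Z/2.

(K is a triangulation of the Klein bottle.)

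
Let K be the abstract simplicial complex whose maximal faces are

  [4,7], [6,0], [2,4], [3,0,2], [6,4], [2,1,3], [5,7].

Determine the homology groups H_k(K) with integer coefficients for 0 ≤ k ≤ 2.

We work with the vertex ordering 0 < 1 < 2 < 3 < 4 < 5 < 6 < 7. The simplices of K, each written with vertices in increasing order, are:

  0-simplices (8): [0], [1], [2], [3], [4], [5], [6], [7]
  1-simplices (10): [0,2], [0,3], [0,6], [1,2], [1,3], [2,3], [2,4], [4,6], [4,7], [5,7]
  2-simplices (2): [0,2,3], [1,2,3]

Hence C_0 ≅ Z^8, C_1 ≅ Z^10, C_2 ≅ Z^2.

∂_1: C_1 → C_0 sends each edge [p,q] (with p < q) to q − p. For instance
  ∂[0,2] = [2] − [0].
The 8×10 boundary matrix has rank 7 and Smith normal form diag(1,1,1,1,1,1,1).

∂_2: C_2 → C_1 maps a triangle to the signed sum of its edges. For instance
  ∂[1,2,3] = [2,3] − [1,3] + [1,2],
  ∂[0,2,3] = [2,3] − [0,3] + [0,2].
As a 10×2 matrix over Z this has rank 2, with invariant factors (1,1).

Computing H_k = (kernel of ∂_k) / (image of ∂_{k+1}):

  H_0: rank C_0 − rank ∂_1 = 8 − 7 = 1, and the invariant factors of ∂_1 are all 1, so H_0 ≅ Z.
  H_1: rank ker ∂_1 − rank ∂_2 = (10 − 7) − 2 = 1, and the invariant factors of ∂_2 are all 1, so H_1 ≅ Z.
  H_2: rank ker ∂_2 − rank ∂_3 = (2 − 2) − 0 = 0, and there is no ∂_3, so H_2 ≅ 0.

H_0 ≅ Z,  H_1 ≅ Z,  H_2 = 0.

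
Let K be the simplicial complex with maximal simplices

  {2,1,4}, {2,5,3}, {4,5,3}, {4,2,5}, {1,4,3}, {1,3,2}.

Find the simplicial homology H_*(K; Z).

We work with the vertex ordering 1 < 2 < 3 < 4 < 5. The simplices of K, each written with vertices in increasing order, are:

  0-simplices (5): [1], [2], [3], [4], [5]
  1-simplices (9): [1,2], [1,3], [1,4], [2,3], [2,4], [2,5], [3,4], [3,5], [4,5]
  2-simplices (6): [1,2,3], [1,2,4], [1,3,4], [2,3,5], [2,4,5], [3,4,5]

giving chain groups C_0 ≅ Z^5, C_1 ≅ Z^9, C_2 ≅ Z^6.

∂_1: C_1 → C_0 sends each edge [p,q] (with p < q) to q − p.
The 5×9 boundary matrix has rank 4 and Smith normal form diag(1,1,1,1).

The boundary map ∂_2: C_2 → C_1 sends each 2-simplex [p,q,r] to [q,r] − [p,r] + [p,q]. For instance
  ∂[2,4,5] = [4,5] − [2,5] + [2,4],
  ∂[3,4,5] = [4,5] − [3,5] + [3,4].
As a 9×6 matrix over Z this has rank 5, with invariant factors (1,1,1,1,1).

Computing H_k = (kernel of ∂_k) / (image of ∂_{k+1}):

  H_0: rank C_0 − rank ∂_1 = 5 − 4 = 1, and the invariant factors of ∂_1 are all 1, so H_0 = Z.
  H_1: rank ker ∂_1 − rank ∂_2 = (9 − 4) − 5 = 0, and the invariant factors of ∂_2 are all 1, so H_1 = 0.
  H_2: rank ker ∂_2 − rank ∂_3 = (6 − 5) − 0 = 1, and there is no ∂_3, so H_2 = Z.

(K is a triangulation of the 2-sphere S^2.)

H_0 ≅ Z,  H_1 = 0,  H_2 ≅ Z.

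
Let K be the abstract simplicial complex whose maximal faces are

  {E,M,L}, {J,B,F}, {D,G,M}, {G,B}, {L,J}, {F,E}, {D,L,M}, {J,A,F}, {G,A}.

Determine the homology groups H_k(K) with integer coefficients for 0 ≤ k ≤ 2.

H_0 ≅ Z,  H_1 ≅ Z^3,  H_2 = 0.

We work with the vertex ordering A < B < D < E < F < G < J < L < M. The simplices of K, each written with vertices in increasing order, are:

  0-simplices (9): A, B, D, E, F, G, J, L, M
  1-simplices (16): AF, AG, AJ, BF, BG, BJ, DG, DL, DM, EF, EL, EM, FJ, GM, JL, LM
  2-simplices (5): AFJ, BFJ, DGM, DLM, ELM

Hence C_0 ≅ Z^9, C_1 ≅ Z^16, C_2 ≅ Z^5.

Boundary ∂_1: C_1 → C_0 is given by ∂[p,q] = [q] − [p]. For instance
  ∂DG = G − D.
As a 9×16 matrix over Z this has rank 8, with invariant factors (1,1,1,1,1,1,1,1).

The boundary map ∂_2: C_2 → C_1 maps a triangle to the signed sum of its edges. For instance
  ∂ELM = LM − EM + EL,
  ∂DGM = GM − DM + DG.
As a 16×5 matrix over Z this has rank 5, with invariant factors (1,1,1,1,1).

From H_k ≅ ker(∂_k) / im(∂_{k+1}) we obtain:

  H_0: rank C_0 − rank ∂_1 = 9 − 8 = 1, and the invariant factors of ∂_1 are all 1, so H_0 = Z.
  H_1: rank ker ∂_1 − rank ∂_2 = (16 − 8) − 5 = 3, and the invariant factors of ∂_2 are all 1, so H_1 = Z^3.
  H_2: rank ker ∂_2 − rank ∂_3 = (5 − 5) − 0 = 0, and there is no ∂_3, so H_2 = 0.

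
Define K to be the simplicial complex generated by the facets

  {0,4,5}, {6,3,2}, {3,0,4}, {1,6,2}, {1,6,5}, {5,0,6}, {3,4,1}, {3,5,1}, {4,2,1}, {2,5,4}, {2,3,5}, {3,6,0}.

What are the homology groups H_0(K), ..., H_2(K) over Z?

H_0 = Z,  H_1 = Z/2Z,  H_2 = 0.

We work with the vertex ordering 0 < 1 < 2 < 3 < 4 < 5 < 6. The simplices of K, each written with vertices in increasing order, are:

  0-simplices (7): [0], [1], [2], [3], [4], [5], [6]
  1-simplices (18): [0,3], [0,4], [0,5], [0,6], [1,2], [1,3], [1,4], [1,5], [1,6], [2,3], [2,4], [2,5], [2,6], [3,4], [3,5], [3,6], [4,5], [5,6]
  2-simplices (12): [0,3,4], [0,3,6], [0,4,5], [0,5,6], [1,2,4], [1,2,6], [1,3,4], [1,3,5], [1,5,6], [2,3,5], [2,3,6], [2,4,5]

so the chain groups are C_0 ≅ Z^7, C_1 ≅ Z^18, C_2 ≅ Z^12.

The boundary map ∂_1: C_1 → C_0 maps an edge to its endpoints' difference, ∂[p,q] = q − p. For instance
  ∂[1,2] = [2] − [1].
As a 7×18 matrix over Z this has rank 6, with invariant factors (1,1,1,1,1,1).

∂_2: C_2 → C_1 sends each 2-simplex [p,q,r] to [q,r] − [p,r] + [p,q]. For instance
  ∂[2,3,5] = [3,5] − [2,5] + [2,3],
  ∂[1,5,6] = [5,6] − [1,6] + [1,5].
The resulting 18×12 matrix has rank 12, and its Smith normal form has invariant factors (1,1,1,1,1,1,1,1,1,1,1,2).

Computing H_k = (kernel of ∂_k) / (image of ∂_{k+1}):

  H_0: rank C_0 − rank ∂_1 = 7 − 6 = 1, and the invariant factors of ∂_1 are all 1, so H_0 ≅ Z.
  H_1: rank ker ∂_1 − rank ∂_2 = (18 − 6) − 12 = 0, and ∂_2 has invariant factor 2 > 1, so H_1 ≅ Z/2Z.
  H_2: rank ker ∂_2 − rank ∂_3 = (12 − 12) − 0 = 0, and there is no ∂_3, so H_2 ≅ 0.

(K is a triangulation of the real projective plane RP^2.)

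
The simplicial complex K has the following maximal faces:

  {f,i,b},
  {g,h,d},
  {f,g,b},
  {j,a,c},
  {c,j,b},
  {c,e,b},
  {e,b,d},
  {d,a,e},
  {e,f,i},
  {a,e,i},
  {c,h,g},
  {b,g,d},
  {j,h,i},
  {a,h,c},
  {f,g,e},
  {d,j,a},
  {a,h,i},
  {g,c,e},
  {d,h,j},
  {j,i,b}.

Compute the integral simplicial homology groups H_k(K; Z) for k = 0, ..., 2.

H_0 = Z,  H_1 = Z ⊕ Z/2,  H_2 = 0.

We work with the vertex ordering a < b < c < d < e < f < g < h < i < j. The simplices of K, each written with vertices in increasing order, are:

  0-simplices (10): a, b, c, d, e, f, g, h, i, j
  1-simplices (30): ac, ad, ae, ah, ai, aj, bc, bd, be, bf, bg, bi, bj, ce, cg, ch, cj, de, dg, dh, dj, ef, eg, ei, fg, fi, gh, hi, hj, ij
  2-simplices (20): ach, acj, ade, adj, aei, ahi, bce, bcj, bde, bdg, bfg, bfi, bij, ceg, cgh, dgh, dhj, efg, efi, hij

Hence C_0 ≅ Z^10, C_1 ≅ Z^30, C_2 ≅ Z^20.

∂_1: C_1 → C_0 sends each edge [p,q] (with p < q) to q − p.
The 10×30 boundary matrix has rank 9 and Smith normal form diag(1,1,1,1,1,1,1,1,1).

The boundary map ∂_2: C_2 → C_1 maps a triangle to the signed sum of its edges. For instance
  ∂bdg = dg − bg + bd,
  ∂ade = de − ae + ad.
This gives a 30×20 integer matrix of rank 20; reducing to Smith normal form yields diagonal entries (1,1,1,1,1,1,1,1,1,1,1,1,1,1,1,1,1,1,1,2).

From H_k ≅ ker(∂_k) / im(∂_{k+1}) we obtain:

  H_0: rank C_0 − rank ∂_1 = 10 − 9 = 1, and the invariant factors of ∂_1 are all 1, so H_0 ≅ Z.
  H_1: rank ker ∂_1 − rank ∂_2 = (30 − 9) − 20 = 1, and ∂_2 has invariant factor 2 > 1, so H_1 ≅ Z ⊕ Z/2.
  H_2: rank ker ∂_2 − rank ∂_3 = (20 − 20) − 0 = 0, and there is no ∂_3, so H_2 ≅ 0.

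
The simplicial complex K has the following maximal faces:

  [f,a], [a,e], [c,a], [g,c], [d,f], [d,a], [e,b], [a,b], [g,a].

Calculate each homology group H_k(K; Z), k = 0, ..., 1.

H_0 ≅ Z,  H_1 ≅ Z^3.

Fix the vertex order a < b < c < d < e < f < g and write every simplex with vertices in increasing order. Then dim K = 1 and the simplices of K are:

  0-simplices (7): a, b, c, d, e, f, g
  1-simplices (9): ab, ac, ad, ae, af, ag, be, cg, df

so the chain groups are C_0 ≅ Z^7, C_1 ≅ Z^9.

The boundary map ∂_1: C_1 → C_0 sends each edge [p,q] (with p < q) to q − p.
The 7×9 boundary matrix has rank 6 and Smith normal form diag(1,1,1,1,1,1).

Now H_k = ker ∂_k / im ∂_{k+1}, so:

  H_0: rank C_0 − rank ∂_1 = 7 − 6 = 1, and the invariant factors of ∂_1 are all 1, so H_0 = Z.
  H_1: rank ker ∂_1 − rank ∂_2 = (9 − 6) − 0 = 3, and there is no ∂_2, so H_1 = Z^3.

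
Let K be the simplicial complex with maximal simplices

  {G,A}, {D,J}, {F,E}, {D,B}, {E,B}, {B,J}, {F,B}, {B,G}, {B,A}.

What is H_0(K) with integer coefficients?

Take the total order A < B < D < E < F < G < J on the vertex set. Then K (dimension 1) consists of the simplices:

  0-simplices (7): A, B, D, E, F, G, J
  1-simplices (9): AB, AG, BD, BE, BF, BG, BJ, DJ, EF

giving chain groups C_0 ≅ Z^7, C_1 ≅ Z^9.

∂_1: C_1 → C_0 is given by ∂[p,q] = [q] − [p].
This gives a 7×9 integer matrix of rank 6; reducing to Smith normal form yields diagonal entries (1,1,1,1,1,1).

Computing H_k = (kernel of ∂_k) / (image of ∂_{k+1}):

  H_0: rank C_0 − rank ∂_1 = 7 − 6 = 1, and the invariant factors of ∂_1 are all 1, so H_0 = Z.

H_0 ≅ Z.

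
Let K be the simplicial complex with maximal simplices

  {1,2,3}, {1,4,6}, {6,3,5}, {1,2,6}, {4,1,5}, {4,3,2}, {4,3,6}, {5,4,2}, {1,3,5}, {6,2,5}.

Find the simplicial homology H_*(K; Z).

Order the vertices as 1 < 2 < 3 < 4 < 5 < 6. Listing each simplex with vertices in this order, K has dimension 2 with simplices:

  0-simplices (6): [1], [2], [3], [4], [5], [6]
  1-simplices (15): [1,2], [1,3], [1,4], [1,5], [1,6], [2,3], [2,4], [2,5], [2,6], [3,4], [3,5], [3,6], [4,5], [4,6], [5,6]
  2-simplices (10): [1,2,3], [1,2,6], [1,3,5], [1,4,5], [1,4,6], [2,3,4], [2,4,5], [2,5,6], [3,4,6], [3,5,6]

giving chain groups C_0 ≅ Z^6, C_1 ≅ Z^15, C_2 ≅ Z^10.

The boundary map ∂_1: C_1 → C_0 maps an edge to its endpoints' difference, ∂[p,q] = q − p. For instance
  ∂[5,6] = [6] − [5].
The 6×15 boundary matrix has rank 5 and Smith normal form diag(1,1,1,1,1).

∂_2: C_2 → C_1 sends each 2-simplex [p,q,r] to [q,r] − [p,r] + [p,q]. For instance
  ∂[3,5,6] = [5,6] − [3,6] + [3,5],
  ∂[1,3,5] = [3,5] − [1,5] + [1,3].
This gives a 15×10 integer matrix of rank 10; reducing to Smith normal form yields diagonal entries (1,1,1,1,1,1,1,1,1,2).

Reading off H_k = ker ∂_k / im ∂_{k+1}:

  H_0: rank C_0 − rank ∂_1 = 6 − 5 = 1, and the invariant factors of ∂_1 are all 1, so H_0 ≅ Z.
  H_1: rank ker ∂_1 − rank ∂_2 = (15 − 5) − 10 = 0, and ∂_2 has invariant factor 2 > 1, so H_1 ≅ Z/2Z.
  H_2: rank ker ∂_2 − rank ∂_3 = (10 − 10) − 0 = 0, and there is no ∂_3, so H_2 ≅ 0.

H_0 = Z,  H_1 = Z/2Z,  H_2 = 0.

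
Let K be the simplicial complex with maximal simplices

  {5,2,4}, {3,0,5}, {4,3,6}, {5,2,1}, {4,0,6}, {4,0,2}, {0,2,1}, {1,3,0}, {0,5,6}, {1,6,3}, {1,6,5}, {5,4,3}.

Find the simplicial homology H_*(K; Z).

We work with the vertex ordering 0 < 1 < 2 < 3 < 4 < 5 < 6. The simplices of K, each written with vertices in increasing order, are:

  0-simplices (7): [0], [1], [2], [3], [4], [5], [6]
  1-simplices (18): [0,1], [0,2], [0,3], [0,4], [0,5], [0,6], [1,2], [1,3], [1,5], [1,6], [2,4], [2,5], [3,4], [3,5], [3,6], [4,5], [4,6], [5,6]
  2-simplices (12): [0,1,2], [0,1,3], [0,2,4], [0,3,5], [0,4,6], [0,5,6], [1,2,5], [1,3,6], [1,5,6], [2,4,5], [3,4,5], [3,4,6]

Hence C_0 ≅ Z^7, C_1 ≅ Z^18, C_2 ≅ Z^12.

The boundary map ∂_1: C_1 → C_0 sends each edge [p,q] (with p < q) to q − p.
The resulting 7×18 matrix has rank 6, and its Smith normal form has invariant factors (1,1,1,1,1,1).

∂_2: C_2 → C_1 maps a triangle to the signed sum of its edges. For instance
  ∂[0,4,6] = [4,6] − [0,6] + [0,4],
  ∂[1,2,5] = [2,5] − [1,5] + [1,2].
The 18×12 boundary matrix has rank 12 and Smith normal form diag(1,1,1,1,1,1,1,1,1,1,1,2).

From H_k ≅ ker(∂_k) / im(∂_{k+1}) we obtain:

  H_0: rank C_0 − rank ∂_1 = 7 − 6 = 1, and the invariant factors of ∂_1 are all 1, so H_0 ≅ Z.
  H_1: rank ker ∂_1 − rank ∂_2 = (18 − 6) − 12 = 0, and ∂_2 has invariant factor 2 > 1, so H_1 ≅ Z/2.
  H_2: rank ker ∂_2 − rank ∂_3 = (12 − 12) − 0 = 0, and there is no ∂_3, so H_2 ≅ 0.

As a check, the Euler characteristic is 7 − 18 + 12 = 1, which agrees with 1 − 0 + 0 = 1.

H_0 = Z,  H_1 = Z/2,  H_2 = 0.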